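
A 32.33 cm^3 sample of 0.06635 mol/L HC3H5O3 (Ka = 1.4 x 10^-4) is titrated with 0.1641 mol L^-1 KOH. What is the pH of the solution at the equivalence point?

8.26

n(HC3H5O3) = 0.06635 x 0.03233 = 0.002145 mol; V(KOH) at equivalence = 0.002145/0.1641 = 0.01307 L.
At equivalence all the acid is converted to C3H5O3-; total volume = 0.03233 + 0.01307 = 0.04540 L, so [C3H5O3-] = 0.002145/0.04540 = 0.04725 M.
Kb = Kw/Ka = 1.0e-14 / 1.4 x 10^-4 = 7.14e-11.
[OH^-] = sqrt(Kb x [C3H5O3-]) = sqrt(7.14e-11 x 0.04725) = 1.84e-6 M.
pOH = 5.74, so pH = 14.00 - 5.74 = 8.26.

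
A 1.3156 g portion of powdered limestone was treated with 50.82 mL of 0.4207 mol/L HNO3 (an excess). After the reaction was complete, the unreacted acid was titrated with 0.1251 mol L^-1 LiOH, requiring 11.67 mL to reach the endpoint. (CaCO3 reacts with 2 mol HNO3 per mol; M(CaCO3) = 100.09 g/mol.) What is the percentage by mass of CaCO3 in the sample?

75.8%

Total n(HNO3) added = 0.4207 x 0.05082 = 0.02138 mol.
n(LiOH) used = 0.1251 x 0.01167 = 0.001460 mol, which equals the excess n(HNO3).
So n(HNO3) consumed by the sample = 0.02138 - 0.001460 = 0.01992 mol.
n(CaCO3) = 0.01992 / 2 = 0.009960 mol.
mass CaCO3 = 0.009960 x 100.09 = 0.9969 g, so %CaCO3 = 0.9969/1.3156 x 100 = 75.8%.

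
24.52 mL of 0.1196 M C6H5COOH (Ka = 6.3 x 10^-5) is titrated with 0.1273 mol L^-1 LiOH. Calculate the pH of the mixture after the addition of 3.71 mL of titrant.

Initial n(C6H5COOH) = 0.1196 x 0.02452 = 0.002933 mol.
n(LiOH) added = 0.1273 x 0.003710 = 0.0004723 mol, converting that many moles of C6H5COOH to C6H5COO-.
Remaining n(C6H5COOH) = 0.002460 mol; n(C6H5COO-) = 0.0004723 mol.
By Henderson-Hasselbalch, pH = pKa + log([A^-]/[HA]) = 4.20 + log(0.0004723/0.002460) = 4.20 + (-0.72) = 3.48.

3.48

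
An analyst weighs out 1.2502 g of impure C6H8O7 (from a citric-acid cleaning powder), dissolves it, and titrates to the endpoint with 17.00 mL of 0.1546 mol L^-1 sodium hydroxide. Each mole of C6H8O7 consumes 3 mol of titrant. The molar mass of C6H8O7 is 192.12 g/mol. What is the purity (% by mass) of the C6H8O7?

n(NaOH) = 0.1546 x 0.01700 = 0.002628 mol.
n(C6H8O7) = 0.002628 / 3 = 0.0008761 mol.
mass of C6H8O7 = 0.0008761 x 192.12 = 0.1683 g.
% purity = 0.1683 / 1.2502 x 100 = 13.5%.

13.5%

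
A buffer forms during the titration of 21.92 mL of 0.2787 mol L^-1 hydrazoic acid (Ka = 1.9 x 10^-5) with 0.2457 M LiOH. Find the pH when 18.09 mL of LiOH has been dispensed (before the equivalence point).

5.15

Initial n(HN3) = 0.2787 x 0.02192 = 0.006109 mol.
n(LiOH) added = 0.2457 x 0.01809 = 0.004445 mol, converting that many moles of HN3 to N3-.
Remaining n(HN3) = 0.001664 mol; n(N3-) = 0.004445 mol.
By Henderson-Hasselbalch, pH = pKa + log([A^-]/[HA]) = 4.72 + log(0.004445/0.001664) = 4.72 + (+0.43) = 5.15.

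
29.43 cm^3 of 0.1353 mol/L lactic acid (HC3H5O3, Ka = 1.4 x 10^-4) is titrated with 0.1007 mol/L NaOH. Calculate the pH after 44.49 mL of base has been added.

11.83

n(acid) = 0.1353 x 0.02943 = 0.003982 mol; n(NaOH) added = 0.1007 x 0.04449 = 0.004480 mol.
Base is in excess by 0.004480 - 0.003982 = 0.0004983 mol in a total volume of 0.07392 L.
[OH^-] = 0.0004983/0.07392 = 0.006741 M, so pOH = 2.17 and pH = 14.00 - 2.17 = 11.83.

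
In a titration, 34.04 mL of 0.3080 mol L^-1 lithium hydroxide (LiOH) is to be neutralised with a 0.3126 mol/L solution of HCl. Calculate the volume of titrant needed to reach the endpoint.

n(LiOH) = 0.3080 mol/L x 0.03404 L = 0.01048 mol.
At equivalence n(HCl) = n(LiOH) = 0.01048 mol.
V(HCl) = 0.01048 / 0.3126 = 0.03354 L = 33.5 mL.

33.5 mL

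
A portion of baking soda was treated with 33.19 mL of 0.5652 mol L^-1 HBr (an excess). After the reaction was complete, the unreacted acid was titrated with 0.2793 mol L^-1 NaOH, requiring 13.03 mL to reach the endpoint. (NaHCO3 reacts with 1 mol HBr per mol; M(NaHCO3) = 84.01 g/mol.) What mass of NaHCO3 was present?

Total n(HBr) added = 0.5652 x 0.03319 = 0.01876 mol.
n(NaOH) used = 0.2793 x 0.01303 = 0.003639 mol, which equals the excess n(HBr).
So n(HBr) consumed by the sample = 0.01876 - 0.003639 = 0.01512 mol.
n(NaHCO3) = 0.01512 / 1 = 0.01512 mol.
mass = 0.01512 mol x 84.01 g/mol = 1.27 g.

1.27 g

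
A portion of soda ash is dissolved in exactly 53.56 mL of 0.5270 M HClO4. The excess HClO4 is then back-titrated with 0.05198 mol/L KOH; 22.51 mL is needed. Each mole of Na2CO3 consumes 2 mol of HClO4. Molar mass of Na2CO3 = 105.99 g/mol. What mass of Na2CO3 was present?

1.43 g

Total n(HClO4) added = 0.5270 x 0.05356 = 0.02823 mol.
n(KOH) used = 0.05198 x 0.02251 = 0.001170 mol, which equals the excess n(HClO4).
So n(HClO4) consumed by the sample = 0.02823 - 0.001170 = 0.02706 mol.
n(Na2CO3) = 0.02706 / 2 = 0.01353 mol.
mass = 0.01353 mol x 105.99 g/mol = 1.43 g.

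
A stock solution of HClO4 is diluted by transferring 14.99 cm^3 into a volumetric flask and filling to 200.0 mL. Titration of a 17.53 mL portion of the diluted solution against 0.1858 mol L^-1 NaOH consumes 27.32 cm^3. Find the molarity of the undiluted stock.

3.86 M

n(NaOH) = 0.1858 x 0.02732 = 0.005076 mol.
n(HClO4) in the aliquot = 0.005076 mol.
[diluted HClO4] = 0.005076 / 0.01753 = 0.2896 M.
Dilution factor = 200.0/14.99 = 13.34, so [stock] = 0.2896 x 13.34 = 3.86 M.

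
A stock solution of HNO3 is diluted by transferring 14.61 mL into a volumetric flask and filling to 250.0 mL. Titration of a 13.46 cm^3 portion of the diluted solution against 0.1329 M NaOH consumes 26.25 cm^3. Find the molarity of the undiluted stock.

4.44 M

n(NaOH) = 0.1329 x 0.02625 = 0.003489 mol.
n(HNO3) in the aliquot = 0.003489 mol.
[diluted HNO3] = 0.003489 / 0.01346 = 0.2592 M.
Dilution factor = 250.0/14.61 = 17.11, so [stock] = 0.2592 x 17.11 = 4.44 M.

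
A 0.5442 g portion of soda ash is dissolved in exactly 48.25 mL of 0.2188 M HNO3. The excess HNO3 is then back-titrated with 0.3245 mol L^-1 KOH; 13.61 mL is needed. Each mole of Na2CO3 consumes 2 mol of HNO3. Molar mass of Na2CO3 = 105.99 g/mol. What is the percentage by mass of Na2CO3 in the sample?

59.8%

Total n(HNO3) added = 0.2188 x 0.04825 = 0.01056 mol.
n(KOH) used = 0.3245 x 0.01361 = 0.004416 mol, which equals the excess n(HNO3).
So n(HNO3) consumed by the sample = 0.01056 - 0.004416 = 0.006141 mol.
n(Na2CO3) = 0.006141 / 2 = 0.003070 mol.
mass Na2CO3 = 0.003070 x 105.99 = 0.3254 g, so %Na2CO3 = 0.3254/0.5442 x 100 = 59.8%.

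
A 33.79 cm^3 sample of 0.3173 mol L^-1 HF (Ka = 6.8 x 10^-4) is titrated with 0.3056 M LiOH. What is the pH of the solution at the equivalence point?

n(HF) = 0.3173 x 0.03379 = 0.01072 mol; V(LiOH) at equivalence = 0.01072/0.3056 = 0.03508 L.
At equivalence all the acid is converted to F-; total volume = 0.03379 + 0.03508 = 0.06887 L, so [F-] = 0.01072/0.06887 = 0.1557 M.
Kb = Kw/Ka = 1.0e-14 / 6.8 x 10^-4 = 1.47e-11.
[OH^-] = sqrt(Kb x [F-]) = sqrt(1.47e-11 x 0.1557) = 1.51e-6 M.
pOH = 5.82, so pH = 14.00 - 5.82 = 8.18.

8.18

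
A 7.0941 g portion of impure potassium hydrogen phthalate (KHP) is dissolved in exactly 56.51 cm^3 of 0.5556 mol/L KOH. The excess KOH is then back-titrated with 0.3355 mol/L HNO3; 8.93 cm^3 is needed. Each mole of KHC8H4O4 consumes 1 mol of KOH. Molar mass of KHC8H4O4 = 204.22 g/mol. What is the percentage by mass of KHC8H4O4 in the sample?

81.8%

Total n(KOH) added = 0.5556 x 0.05651 = 0.03140 mol.
n(HNO3) used = 0.3355 x 0.008930 = 0.002996 mol, which equals the excess n(KOH).
So n(KOH) consumed by the sample = 0.03140 - 0.002996 = 0.02840 mol.
n(KHC8H4O4) = 0.02840 / 1 = 0.02840 mol.
mass KHC8H4O4 = 0.02840 x 204.22 = 5.800 g, so %KHC8H4O4 = 5.800/7.0941 x 100 = 81.8%.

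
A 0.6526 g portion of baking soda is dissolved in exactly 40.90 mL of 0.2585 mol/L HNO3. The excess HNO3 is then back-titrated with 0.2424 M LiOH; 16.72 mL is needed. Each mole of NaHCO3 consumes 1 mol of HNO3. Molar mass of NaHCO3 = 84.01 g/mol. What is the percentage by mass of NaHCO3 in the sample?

Total n(HNO3) added = 0.2585 x 0.04090 = 0.01057 mol.
n(LiOH) used = 0.2424 x 0.01672 = 0.004053 mol, which equals the excess n(HNO3).
So n(HNO3) consumed by the sample = 0.01057 - 0.004053 = 0.006520 mol.
n(NaHCO3) = 0.006520 / 1 = 0.006520 mol.
mass NaHCO3 = 0.006520 x 84.01 = 0.5477 g, so %NaHCO3 = 0.5477/0.6526 x 100 = 83.9%.

83.9%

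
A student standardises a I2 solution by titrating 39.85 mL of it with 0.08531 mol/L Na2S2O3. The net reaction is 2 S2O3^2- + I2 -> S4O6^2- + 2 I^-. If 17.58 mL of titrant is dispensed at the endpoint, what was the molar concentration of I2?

n(Na2S2O3) = 0.08531 x 0.01758 = 0.001500 mol.
From the balanced equation, 2 mol Na2S2O3 reacts with 1 mol I2, so n(I2) = 0.001500 x 1/2 = 0.0007499 mol.
[I2] = 0.0007499 / 0.03985 L = 0.0188 M.

0.0188 M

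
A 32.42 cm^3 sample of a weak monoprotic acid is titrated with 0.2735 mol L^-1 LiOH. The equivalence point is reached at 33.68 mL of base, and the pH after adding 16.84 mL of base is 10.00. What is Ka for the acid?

16.84 mL is half of the equivalence volume, so this is the half-equivalence point where [HA] = [A^-].
At half-equivalence pH = pKa, so pKa = 10.00.
Ka = 10^(-10.00) = 1.0 x 10^-10.

1.0 x 10^-10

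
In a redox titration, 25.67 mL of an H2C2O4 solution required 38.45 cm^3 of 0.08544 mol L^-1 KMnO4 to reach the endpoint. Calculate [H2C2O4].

0.320 M

n(KMnO4) = 0.08544 x 0.03845 = 0.003285 mol.
From the balanced equation, 2 mol KMnO4 reacts with 5 mol H2C2O4, so n(H2C2O4) = 0.003285 x 5/2 = 0.008213 mol.
[H2C2O4] = 0.008213 / 0.02567 L = 0.320 M.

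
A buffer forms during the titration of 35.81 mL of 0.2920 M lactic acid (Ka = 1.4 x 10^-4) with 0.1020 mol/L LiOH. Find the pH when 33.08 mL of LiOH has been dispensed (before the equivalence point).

Initial n(HC3H5O3) = 0.2920 x 0.03581 = 0.01046 mol.
n(LiOH) added = 0.1020 x 0.03308 = 0.003374 mol, converting that many moles of HC3H5O3 to C3H5O3-.
Remaining n(HC3H5O3) = 0.007082 mol; n(C3H5O3-) = 0.003374 mol.
By Henderson-Hasselbalch, pH = pKa + log([A^-]/[HA]) = 3.85 + log(0.003374/0.007082) = 3.85 + (-0.32) = 3.53.

3.53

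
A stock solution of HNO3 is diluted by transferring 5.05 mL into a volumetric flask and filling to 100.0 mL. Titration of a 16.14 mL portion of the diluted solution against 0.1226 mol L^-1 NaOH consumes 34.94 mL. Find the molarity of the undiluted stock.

n(NaOH) = 0.1226 x 0.03494 = 0.004284 mol.
n(HNO3) in the aliquot = 0.004284 mol.
[diluted HNO3] = 0.004284 / 0.01614 = 0.2654 M.
Dilution factor = 100.0/5.050 = 19.80, so [stock] = 0.2654 x 19.80 = 5.26 M.

5.26 M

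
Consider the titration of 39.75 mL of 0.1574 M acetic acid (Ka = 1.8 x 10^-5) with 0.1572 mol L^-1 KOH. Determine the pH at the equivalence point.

8.82

n(CH3COOH) = 0.1574 x 0.03975 = 0.006257 mol; V(KOH) at equivalence = 0.006257/0.1572 = 0.03980 L.
At equivalence all the acid is converted to CH3COO-; total volume = 0.03975 + 0.03980 = 0.07955 L, so [CH3COO-] = 0.006257/0.07955 = 0.07865 M.
Kb = Kw/Ka = 1.0e-14 / 1.8 x 10^-5 = 5.56e-10.
[OH^-] = sqrt(Kb x [CH3COO-]) = sqrt(5.56e-10 x 0.07865) = 6.61e-6 M.
pOH = 5.18, so pH = 14.00 - 5.18 = 8.82.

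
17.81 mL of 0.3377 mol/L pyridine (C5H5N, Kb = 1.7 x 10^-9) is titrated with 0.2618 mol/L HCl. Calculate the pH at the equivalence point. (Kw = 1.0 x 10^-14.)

n(C5H5N) = 0.3377 x 0.01781 = 0.006014 mol; V(HCl) at equivalence = 0.006014/0.2618 = 0.02297 L.
At equivalence the base is fully converted to C5H5NH+; total volume = 0.04078 L, so [C5H5NH+] = 0.006014/0.04078 = 0.1475 M.
Ka(C5H5NH+) = Kw/Kb = 1.0e-14 / 1.7 x 10^-9 = 5.88e-6.
[H^+] = sqrt(Ka x [C5H5NH+]) = sqrt(5.88e-6 x 0.1475) = 0.000931 M.
pH = -log(0.000931) = 3.03.

3.03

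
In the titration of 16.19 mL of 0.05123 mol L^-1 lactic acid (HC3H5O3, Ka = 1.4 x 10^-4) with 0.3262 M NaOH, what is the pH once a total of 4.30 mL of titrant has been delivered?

12.45

n(acid) = 0.05123 x 0.01619 = 0.0008294 mol; n(NaOH) added = 0.3262 x 0.004300 = 0.001403 mol.
Base is in excess by 0.001403 - 0.0008294 = 0.0005732 mol in a total volume of 0.02049 L.
[OH^-] = 0.0005732/0.02049 = 0.02798 M, so pOH = 1.55 and pH = 14.00 - 1.55 = 12.45.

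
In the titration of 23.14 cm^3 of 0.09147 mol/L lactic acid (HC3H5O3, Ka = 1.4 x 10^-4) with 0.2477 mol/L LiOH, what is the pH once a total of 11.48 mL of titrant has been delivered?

n(acid) = 0.09147 x 0.02314 = 0.002117 mol; n(LiOH) added = 0.2477 x 0.01148 = 0.002844 mol.
Base is in excess by 0.002844 - 0.002117 = 0.0007270 mol in a total volume of 0.03462 L.
[OH^-] = 0.0007270/0.03462 = 0.02100 M, so pOH = 1.68 and pH = 14.00 - 1.68 = 12.32.

12.32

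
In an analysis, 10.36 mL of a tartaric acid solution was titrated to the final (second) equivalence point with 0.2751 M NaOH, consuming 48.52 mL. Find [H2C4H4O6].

0.644 M

n(NaOH) = 0.2751 x 0.04852 = 0.01335 mol.
At the final (second) equivalence point, 2 mol OH^- react per mol H2C4H4O6, so n(H2C4H4O6) = 0.01335 / 2 = 0.006674 mol.
[H2C4H4O6] = 0.006674 / 0.01036 L = 0.644 M.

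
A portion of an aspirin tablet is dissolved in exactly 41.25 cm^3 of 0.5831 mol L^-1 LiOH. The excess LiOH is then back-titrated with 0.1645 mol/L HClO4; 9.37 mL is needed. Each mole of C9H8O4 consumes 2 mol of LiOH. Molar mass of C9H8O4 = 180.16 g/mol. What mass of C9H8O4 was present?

2.03 g

Total n(LiOH) added = 0.5831 x 0.04125 = 0.02405 mol.
n(HClO4) used = 0.1645 x 0.009370 = 0.001541 mol, which equals the excess n(LiOH).
So n(LiOH) consumed by the sample = 0.02405 - 0.001541 = 0.02251 mol.
n(C9H8O4) = 0.02251 / 2 = 0.01126 mol.
mass = 0.01126 mol x 180.16 g/mol = 2.03 g.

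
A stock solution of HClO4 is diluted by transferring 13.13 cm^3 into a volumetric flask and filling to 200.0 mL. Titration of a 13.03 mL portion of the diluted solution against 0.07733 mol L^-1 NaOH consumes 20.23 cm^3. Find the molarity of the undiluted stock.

n(NaOH) = 0.07733 x 0.02023 = 0.001564 mol.
n(HClO4) in the aliquot = 0.001564 mol.
[diluted HClO4] = 0.001564 / 0.01303 = 0.1201 M.
Dilution factor = 200.0/13.13 = 15.23, so [stock] = 0.1201 x 15.23 = 1.83 M.

1.83 M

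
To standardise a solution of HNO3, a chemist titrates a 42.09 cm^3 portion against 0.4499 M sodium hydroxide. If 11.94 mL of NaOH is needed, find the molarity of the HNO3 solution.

n(NaOH) delivered = 0.4499 x 0.01194 = 0.005372 mol.
For a 1:1 reaction, n(HNO3) = 0.005372 mol.
[HNO3] = 0.005372 mol / 0.04209 L = 0.128 M.

0.128 M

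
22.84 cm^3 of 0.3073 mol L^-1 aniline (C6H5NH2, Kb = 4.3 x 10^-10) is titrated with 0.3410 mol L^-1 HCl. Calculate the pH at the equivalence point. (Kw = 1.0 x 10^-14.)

n(C6H5NH2) = 0.3073 x 0.02284 = 0.007019 mol; V(HCl) at equivalence = 0.007019/0.3410 = 0.02058 L.
At equivalence the base is fully converted to C6H5NH3+; total volume = 0.04342 L, so [C6H5NH3+] = 0.007019/0.04342 = 0.1616 M.
Ka(C6H5NH3+) = Kw/Kb = 1.0e-14 / 4.3 x 10^-10 = 2.33e-5.
[H^+] = sqrt(Ka x [C6H5NH3+]) = sqrt(2.33e-5 x 0.1616) = 0.00194 M.
pH = -log(0.00194) = 2.71.

2.71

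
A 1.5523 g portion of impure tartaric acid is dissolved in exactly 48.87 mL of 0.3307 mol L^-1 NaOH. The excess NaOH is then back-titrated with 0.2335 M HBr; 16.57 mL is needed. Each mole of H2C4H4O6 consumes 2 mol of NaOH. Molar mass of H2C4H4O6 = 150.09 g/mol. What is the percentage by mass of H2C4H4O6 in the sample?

Total n(NaOH) added = 0.3307 x 0.04887 = 0.01616 mol.
n(HBr) used = 0.2335 x 0.01657 = 0.003869 mol, which equals the excess n(NaOH).
So n(NaOH) consumed by the sample = 0.01616 - 0.003869 = 0.01229 mol.
n(H2C4H4O6) = 0.01229 / 2 = 0.006146 mol.
mass H2C4H4O6 = 0.006146 x 150.09 = 0.9225 g, so %H2C4H4O6 = 0.9225/1.5523 x 100 = 59.4%.

59.4%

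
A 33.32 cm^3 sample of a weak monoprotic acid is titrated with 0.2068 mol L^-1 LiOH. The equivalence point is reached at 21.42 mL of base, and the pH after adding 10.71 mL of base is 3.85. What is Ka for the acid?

10.71 mL is half of the equivalence volume, so this is the half-equivalence point where [HA] = [A^-].
At half-equivalence pH = pKa, so pKa = 3.85.
Ka = 10^(-3.85) = 1.4 x 10^-4.

1.4 x 10^-4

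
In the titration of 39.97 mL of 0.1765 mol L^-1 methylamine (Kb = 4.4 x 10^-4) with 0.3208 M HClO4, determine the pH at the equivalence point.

n(CH3NH2) = 0.1765 x 0.03997 = 0.007055 mol; V(HClO4) at equivalence = 0.007055/0.3208 = 0.02199 L.
At equivalence the base is fully converted to CH3NH3+; total volume = 0.06196 L, so [CH3NH3+] = 0.007055/0.06196 = 0.1139 M.
Ka(CH3NH3+) = Kw/Kb = 1.0e-14 / 4.4 x 10^-4 = 2.27e-11.
[H^+] = sqrt(Ka x [CH3NH3+]) = sqrt(2.27e-11 x 0.1139) = 1.61e-6 M.
pH = -log(1.61e-6) = 5.79.

5.79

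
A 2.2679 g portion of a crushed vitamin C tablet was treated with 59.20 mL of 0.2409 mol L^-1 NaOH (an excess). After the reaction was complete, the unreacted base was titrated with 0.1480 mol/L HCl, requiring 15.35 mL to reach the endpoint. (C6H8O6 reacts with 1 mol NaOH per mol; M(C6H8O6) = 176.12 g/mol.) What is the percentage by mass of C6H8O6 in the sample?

Total n(NaOH) added = 0.2409 x 0.05920 = 0.01426 mol.
n(HCl) used = 0.1480 x 0.01535 = 0.002272 mol, which equals the excess n(NaOH).
So n(NaOH) consumed by the sample = 0.01426 - 0.002272 = 0.01199 mol.
n(C6H8O6) = 0.01199 / 1 = 0.01199 mol.
mass C6H8O6 = 0.01199 x 176.12 = 2.112 g, so %C6H8O6 = 2.112/2.2679 x 100 = 93.1%.

93.1%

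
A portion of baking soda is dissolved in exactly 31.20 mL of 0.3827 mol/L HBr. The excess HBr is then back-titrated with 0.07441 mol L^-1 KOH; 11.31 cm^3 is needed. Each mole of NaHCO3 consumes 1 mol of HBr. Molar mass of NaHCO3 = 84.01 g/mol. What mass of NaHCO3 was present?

0.932 g

Total n(HBr) added = 0.3827 x 0.03120 = 0.01194 mol.
n(KOH) used = 0.07441 x 0.01131 = 0.0008416 mol, which equals the excess n(HBr).
So n(HBr) consumed by the sample = 0.01194 - 0.0008416 = 0.01110 mol.
n(NaHCO3) = 0.01110 / 1 = 0.01110 mol.
mass = 0.01110 mol x 84.01 g/mol = 0.932 g.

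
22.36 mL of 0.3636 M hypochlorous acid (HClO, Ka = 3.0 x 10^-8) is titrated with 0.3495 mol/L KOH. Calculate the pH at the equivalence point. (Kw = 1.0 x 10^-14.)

10.39

n(HClO) = 0.3636 x 0.02236 = 0.008130 mol; V(KOH) at equivalence = 0.008130/0.3495 = 0.02326 L.
At equivalence all the acid is converted to ClO-; total volume = 0.02236 + 0.02326 = 0.04562 L, so [ClO-] = 0.008130/0.04562 = 0.1782 M.
Kb = Kw/Ka = 1.0e-14 / 3.0 x 10^-8 = 3.33e-7.
[OH^-] = sqrt(Kb x [ClO-]) = sqrt(3.33e-7 x 0.1782) = 0.000244 M.
pOH = 3.61, so pH = 14.00 - 3.61 = 10.39.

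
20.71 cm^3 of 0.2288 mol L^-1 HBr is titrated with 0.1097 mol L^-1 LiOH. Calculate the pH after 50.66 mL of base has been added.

n(acid) = 0.2288 x 0.02071 = 0.004738 mol; n(LiOH) added = 0.1097 x 0.05066 = 0.005557 mol.
Base is in excess by 0.005557 - 0.004738 = 0.0008190 mol in a total volume of 0.07137 L.
[OH^-] = 0.0008190/0.07137 = 0.01147 M, so pOH = 1.94 and pH = 14.00 - 1.94 = 12.06.

12.06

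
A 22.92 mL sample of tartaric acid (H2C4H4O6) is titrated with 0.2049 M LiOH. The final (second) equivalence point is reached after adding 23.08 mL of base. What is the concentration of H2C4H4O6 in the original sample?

0.103 M

n(LiOH) = 0.2049 x 0.02308 = 0.004729 mol.
At the final (second) equivalence point, 2 mol OH^- react per mol H2C4H4O6, so n(H2C4H4O6) = 0.004729 / 2 = 0.002365 mol.
[H2C4H4O6] = 0.002365 / 0.02292 L = 0.103 M.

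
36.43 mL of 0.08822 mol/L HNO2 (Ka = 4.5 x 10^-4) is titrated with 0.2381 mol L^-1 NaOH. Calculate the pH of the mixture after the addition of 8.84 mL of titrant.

3.63

Initial n(HNO2) = 0.08822 x 0.03643 = 0.003214 mol.
n(NaOH) added = 0.2381 x 0.008840 = 0.002105 mol, converting that many moles of HNO2 to NO2-.
Remaining n(HNO2) = 0.001109 mol; n(NO2-) = 0.002105 mol.
By Henderson-Hasselbalch, pH = pKa + log([A^-]/[HA]) = 3.35 + log(0.002105/0.001109) = 3.35 + (+0.28) = 3.63.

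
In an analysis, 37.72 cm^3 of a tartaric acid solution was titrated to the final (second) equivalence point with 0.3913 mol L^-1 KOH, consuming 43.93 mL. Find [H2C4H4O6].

0.228 M

n(KOH) = 0.3913 x 0.04393 = 0.01719 mol.
At the final (second) equivalence point, 2 mol OH^- react per mol H2C4H4O6, so n(H2C4H4O6) = 0.01719 / 2 = 0.008595 mol.
[H2C4H4O6] = 0.008595 / 0.03772 L = 0.228 M.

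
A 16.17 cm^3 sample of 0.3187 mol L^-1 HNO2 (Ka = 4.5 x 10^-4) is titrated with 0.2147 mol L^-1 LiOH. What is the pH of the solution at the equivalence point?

n(HNO2) = 0.3187 x 0.01617 = 0.005153 mol; V(LiOH) at equivalence = 0.005153/0.2147 = 0.02400 L.
At equivalence all the acid is converted to NO2-; total volume = 0.01617 + 0.02400 = 0.04017 L, so [NO2-] = 0.005153/0.04017 = 0.1283 M.
Kb = Kw/Ka = 1.0e-14 / 4.5 x 10^-4 = 2.22e-11.
[OH^-] = sqrt(Kb x [NO2-]) = sqrt(2.22e-11 x 0.1283) = 1.69e-6 M.
pOH = 5.77, so pH = 14.00 - 5.77 = 8.23.

8.23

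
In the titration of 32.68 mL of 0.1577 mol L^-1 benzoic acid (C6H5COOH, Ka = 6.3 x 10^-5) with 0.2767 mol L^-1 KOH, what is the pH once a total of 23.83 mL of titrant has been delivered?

n(acid) = 0.1577 x 0.03268 = 0.005154 mol; n(KOH) added = 0.2767 x 0.02383 = 0.006594 mol.
Base is in excess by 0.006594 - 0.005154 = 0.001440 mol in a total volume of 0.05651 L.
[OH^-] = 0.001440/0.05651 = 0.02548 M, so pOH = 1.59 and pH = 14.00 - 1.59 = 12.41.

12.41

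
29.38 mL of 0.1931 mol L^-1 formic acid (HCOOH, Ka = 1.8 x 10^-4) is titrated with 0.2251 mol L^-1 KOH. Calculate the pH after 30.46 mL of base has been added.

12.30

n(acid) = 0.1931 x 0.02938 = 0.005673 mol; n(KOH) added = 0.2251 x 0.03046 = 0.006857 mol.
Base is in excess by 0.006857 - 0.005673 = 0.001183 mol in a total volume of 0.05984 L.
[OH^-] = 0.001183/0.05984 = 0.01977 M, so pOH = 1.70 and pH = 14.00 - 1.70 = 12.30.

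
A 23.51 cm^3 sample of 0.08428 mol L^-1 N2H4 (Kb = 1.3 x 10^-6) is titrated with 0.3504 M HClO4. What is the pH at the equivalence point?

4.64

n(N2H4) = 0.08428 x 0.02351 = 0.001981 mol; V(HClO4) at equivalence = 0.001981/0.3504 = 0.005655 L.
At equivalence the base is fully converted to N2H5+; total volume = 0.02916 L, so [N2H5+] = 0.001981/0.02916 = 0.06794 M.
Ka(N2H5+) = Kw/Kb = 1.0e-14 / 1.3 x 10^-6 = 7.69e-9.
[H^+] = sqrt(Ka x [N2H5+]) = sqrt(7.69e-9 x 0.06794) = 2.29e-5 M.
pH = -log(2.29e-5) = 4.64.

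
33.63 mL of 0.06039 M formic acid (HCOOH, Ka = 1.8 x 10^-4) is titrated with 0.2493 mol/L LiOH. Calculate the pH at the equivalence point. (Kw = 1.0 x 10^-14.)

8.22

n(HCOOH) = 0.06039 x 0.03363 = 0.002031 mol; V(LiOH) at equivalence = 0.002031/0.2493 = 0.008146 L.
At equivalence all the acid is converted to HCOO-; total volume = 0.03363 + 0.008146 = 0.04178 L, so [HCOO-] = 0.002031/0.04178 = 0.04861 M.
Kb = Kw/Ka = 1.0e-14 / 1.8 x 10^-4 = 5.56e-11.
[OH^-] = sqrt(Kb x [HCOO-]) = sqrt(5.56e-11 x 0.04861) = 1.64e-6 M.
pOH = 5.78, so pH = 14.00 - 5.78 = 8.22.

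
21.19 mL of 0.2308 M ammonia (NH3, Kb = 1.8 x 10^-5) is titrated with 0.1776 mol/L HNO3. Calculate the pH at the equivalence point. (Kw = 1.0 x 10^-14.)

n(NH3) = 0.2308 x 0.02119 = 0.004891 mol; V(HNO3) at equivalence = 0.004891/0.1776 = 0.02754 L.
At equivalence the base is fully converted to NH4+; total volume = 0.04873 L, so [NH4+] = 0.004891/0.04873 = 0.1004 M.
Ka(NH4+) = Kw/Kb = 1.0e-14 / 1.8 x 10^-5 = 5.56e-10.
[H^+] = sqrt(Ka x [NH4+]) = sqrt(5.56e-10 x 0.1004) = 7.47e-6 M.
pH = -log(7.47e-6) = 5.13.

5.13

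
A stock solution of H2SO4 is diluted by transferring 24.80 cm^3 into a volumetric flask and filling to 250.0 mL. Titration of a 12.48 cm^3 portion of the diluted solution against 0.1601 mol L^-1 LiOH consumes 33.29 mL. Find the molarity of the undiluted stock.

2.15 M

n(LiOH) = 0.1601 x 0.03329 = 0.005330 mol.
n(H2SO4) in the aliquot = 0.005330 x 1/2 = 0.002665 mol.
[diluted H2SO4] = 0.002665 / 0.01248 = 0.2135 M.
Dilution factor = 250.0/24.80 = 10.08, so [stock] = 0.2135 x 10.08 = 2.15 M.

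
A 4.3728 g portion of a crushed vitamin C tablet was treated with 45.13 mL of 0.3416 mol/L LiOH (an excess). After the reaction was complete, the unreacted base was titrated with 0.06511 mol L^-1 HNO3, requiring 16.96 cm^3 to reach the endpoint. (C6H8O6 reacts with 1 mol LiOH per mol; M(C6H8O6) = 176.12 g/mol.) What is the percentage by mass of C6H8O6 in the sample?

Total n(LiOH) added = 0.3416 x 0.04513 = 0.01542 mol.
n(HNO3) used = 0.06511 x 0.01696 = 0.001104 mol, which equals the excess n(LiOH).
So n(LiOH) consumed by the sample = 0.01542 - 0.001104 = 0.01431 mol.
n(C6H8O6) = 0.01431 / 1 = 0.01431 mol.
mass C6H8O6 = 0.01431 x 176.12 = 2.521 g, so %C6H8O6 = 2.521/4.3728 x 100 = 57.6%.

57.6%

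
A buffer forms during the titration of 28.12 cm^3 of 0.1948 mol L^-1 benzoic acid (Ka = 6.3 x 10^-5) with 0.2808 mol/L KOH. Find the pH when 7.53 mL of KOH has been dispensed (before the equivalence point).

4.00

Initial n(C6H5COOH) = 0.1948 x 0.02812 = 0.005478 mol.
n(KOH) added = 0.2808 x 0.007530 = 0.002114 mol, converting that many moles of C6H5COOH to C6H5COO-.
Remaining n(C6H5COOH) = 0.003363 mol; n(C6H5COO-) = 0.002114 mol.
By Henderson-Hasselbalch, pH = pKa + log([A^-]/[HA]) = 4.20 + log(0.002114/0.003363) = 4.20 + (-0.20) = 4.00.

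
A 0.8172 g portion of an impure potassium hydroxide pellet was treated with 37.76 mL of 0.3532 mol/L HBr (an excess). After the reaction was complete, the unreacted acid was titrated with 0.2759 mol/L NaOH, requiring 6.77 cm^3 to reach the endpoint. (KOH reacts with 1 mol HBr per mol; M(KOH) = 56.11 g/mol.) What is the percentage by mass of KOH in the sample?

78.7%

Total n(HBr) added = 0.3532 x 0.03776 = 0.01334 mol.
n(NaOH) used = 0.2759 x 0.006770 = 0.001868 mol, which equals the excess n(HBr).
So n(HBr) consumed by the sample = 0.01334 - 0.001868 = 0.01147 mol.
n(KOH) = 0.01147 / 1 = 0.01147 mol.
mass KOH = 0.01147 x 56.11 = 0.6435 g, so %KOH = 0.6435/0.8172 x 100 = 78.7%.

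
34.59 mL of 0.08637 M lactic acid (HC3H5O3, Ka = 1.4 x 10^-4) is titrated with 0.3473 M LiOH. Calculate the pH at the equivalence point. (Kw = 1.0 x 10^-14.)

n(HC3H5O3) = 0.08637 x 0.03459 = 0.002988 mol; V(LiOH) at equivalence = 0.002988/0.3473 = 0.008602 L.
At equivalence all the acid is converted to C3H5O3-; total volume = 0.03459 + 0.008602 = 0.04319 L, so [C3H5O3-] = 0.002988/0.04319 = 0.06917 M.
Kb = Kw/Ka = 1.0e-14 / 1.4 x 10^-4 = 7.14e-11.
[OH^-] = sqrt(Kb x [C3H5O3-]) = sqrt(7.14e-11 x 0.06917) = 2.22e-6 M.
pOH = 5.65, so pH = 14.00 - 5.65 = 8.35.

8.35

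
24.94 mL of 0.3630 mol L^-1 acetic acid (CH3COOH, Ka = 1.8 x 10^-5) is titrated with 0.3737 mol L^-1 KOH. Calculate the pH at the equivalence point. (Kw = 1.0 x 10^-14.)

9.00

n(CH3COOH) = 0.3630 x 0.02494 = 0.009053 mol; V(KOH) at equivalence = 0.009053/0.3737 = 0.02423 L.
At equivalence all the acid is converted to CH3COO-; total volume = 0.02494 + 0.02423 = 0.04917 L, so [CH3COO-] = 0.009053/0.04917 = 0.1841 M.
Kb = Kw/Ka = 1.0e-14 / 1.8 x 10^-5 = 5.56e-10.
[OH^-] = sqrt(Kb x [CH3COO-]) = sqrt(5.56e-10 x 0.1841) = 1.01e-5 M.
pOH = 5.00, so pH = 14.00 - 5.00 = 9.00.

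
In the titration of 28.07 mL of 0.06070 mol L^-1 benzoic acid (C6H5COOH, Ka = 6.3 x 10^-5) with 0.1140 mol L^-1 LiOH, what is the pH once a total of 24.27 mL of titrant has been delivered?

n(acid) = 0.06070 x 0.02807 = 0.001704 mol; n(LiOH) added = 0.1140 x 0.02427 = 0.002767 mol.
Base is in excess by 0.002767 - 0.001704 = 0.001063 mol in a total volume of 0.05234 L.
[OH^-] = 0.001063/0.05234 = 0.02031 M, so pOH = 1.69 and pH = 14.00 - 1.69 = 12.31.

12.31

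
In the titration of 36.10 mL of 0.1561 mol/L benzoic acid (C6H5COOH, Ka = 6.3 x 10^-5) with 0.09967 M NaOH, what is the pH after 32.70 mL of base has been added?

4.34

Initial n(C6H5COOH) = 0.1561 x 0.03610 = 0.005635 mol.
n(NaOH) added = 0.09967 x 0.03270 = 0.003259 mol, converting that many moles of C6H5COOH to C6H5COO-.
Remaining n(C6H5COOH) = 0.002376 mol; n(C6H5COO-) = 0.003259 mol.
By Henderson-Hasselbalch, pH = pKa + log([A^-]/[HA]) = 4.20 + log(0.003259/0.002376) = 4.20 + (+0.14) = 4.34.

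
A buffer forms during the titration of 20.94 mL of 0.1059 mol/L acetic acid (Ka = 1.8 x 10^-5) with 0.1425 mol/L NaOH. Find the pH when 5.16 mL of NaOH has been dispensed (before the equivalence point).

4.44

Initial n(CH3COOH) = 0.1059 x 0.02094 = 0.002218 mol.
n(NaOH) added = 0.1425 x 0.005160 = 0.0007353 mol, converting that many moles of CH3COOH to CH3COO-.
Remaining n(CH3COOH) = 0.001482 mol; n(CH3COO-) = 0.0007353 mol.
By Henderson-Hasselbalch, pH = pKa + log([A^-]/[HA]) = 4.74 + log(0.0007353/0.001482) = 4.74 + (-0.30) = 4.44.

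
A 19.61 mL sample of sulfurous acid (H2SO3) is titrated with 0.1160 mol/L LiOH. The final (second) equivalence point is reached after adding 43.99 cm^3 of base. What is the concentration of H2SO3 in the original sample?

0.130 M

n(LiOH) = 0.1160 x 0.04399 = 0.005103 mol.
At the final (second) equivalence point, 2 mol OH^- react per mol H2SO3, so n(H2SO3) = 0.005103 / 2 = 0.002551 mol.
[H2SO3] = 0.002551 / 0.01961 L = 0.130 M.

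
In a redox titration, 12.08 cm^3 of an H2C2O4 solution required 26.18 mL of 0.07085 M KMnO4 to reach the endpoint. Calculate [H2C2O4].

n(KMnO4) = 0.07085 x 0.02618 = 0.001855 mol.
From the balanced equation, 2 mol KMnO4 reacts with 5 mol H2C2O4, so n(H2C2O4) = 0.001855 x 5/2 = 0.004637 mol.
[H2C2O4] = 0.004637 / 0.01208 L = 0.384 M.

0.384 M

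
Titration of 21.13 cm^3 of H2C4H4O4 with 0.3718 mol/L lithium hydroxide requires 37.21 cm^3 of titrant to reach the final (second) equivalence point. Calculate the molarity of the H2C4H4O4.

0.327 M

n(LiOH) = 0.3718 x 0.03721 = 0.01383 mol.
At the final (second) equivalence point, 2 mol OH^- react per mol H2C4H4O4, so n(H2C4H4O4) = 0.01383 / 2 = 0.006917 mol.
[H2C4H4O4] = 0.006917 / 0.02113 L = 0.327 M.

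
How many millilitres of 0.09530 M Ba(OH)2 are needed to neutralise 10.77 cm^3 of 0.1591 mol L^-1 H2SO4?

18.0 mL

n(H2SO4) = 0.1591 mol/L x 0.01077 L = 0.001714 mol.
At equivalence n(Ba(OH)2) = n(H2SO4) = 0.001714 mol.
V(Ba(OH)2) = 0.001714 / 0.09530 = 0.01798 L = 18.0 mL.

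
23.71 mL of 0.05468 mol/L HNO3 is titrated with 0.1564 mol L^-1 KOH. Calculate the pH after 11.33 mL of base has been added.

n(acid) = 0.05468 x 0.02371 = 0.001296 mol; n(KOH) added = 0.1564 x 0.01133 = 0.001772 mol.
Base is in excess by 0.001772 - 0.001296 = 0.0004755 mol in a total volume of 0.03504 L.
[OH^-] = 0.0004755/0.03504 = 0.01357 M, so pOH = 1.87 and pH = 14.00 - 1.87 = 12.13.

12.13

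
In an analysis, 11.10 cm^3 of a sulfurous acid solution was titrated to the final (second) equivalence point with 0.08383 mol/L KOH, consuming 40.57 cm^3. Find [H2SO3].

n(KOH) = 0.08383 x 0.04057 = 0.003401 mol.
At the final (second) equivalence point, 2 mol OH^- react per mol H2SO3, so n(H2SO3) = 0.003401 / 2 = 0.001700 mol.
[H2SO3] = 0.001700 / 0.01110 L = 0.153 M.

0.153 M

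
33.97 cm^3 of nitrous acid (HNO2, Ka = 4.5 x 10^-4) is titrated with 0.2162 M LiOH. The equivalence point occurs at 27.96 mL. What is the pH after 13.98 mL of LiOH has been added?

13.98 mL is exactly half the equivalence volume (27.96/2), i.e. the half-equivalence point.
There, n(HA) = n(A^-), so pH = pKa = -log(4.5 x 10^-4) = 3.35.

3.35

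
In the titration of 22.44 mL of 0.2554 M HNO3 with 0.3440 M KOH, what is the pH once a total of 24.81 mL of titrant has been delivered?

n(acid) = 0.2554 x 0.02244 = 0.005731 mol; n(KOH) added = 0.3440 x 0.02481 = 0.008535 mol.
Base is in excess by 0.008535 - 0.005731 = 0.002803 mol in a total volume of 0.04725 L.
[OH^-] = 0.002803/0.04725 = 0.05933 M, so pOH = 1.23 and pH = 14.00 - 1.23 = 12.77.

12.77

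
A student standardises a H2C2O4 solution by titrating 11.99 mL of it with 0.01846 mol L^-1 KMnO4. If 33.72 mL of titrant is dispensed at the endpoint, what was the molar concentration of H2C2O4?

0.130 M

n(KMnO4) = 0.01846 x 0.03372 = 0.0006225 mol.
From the balanced equation, 2 mol KMnO4 reacts with 5 mol H2C2O4, so n(H2C2O4) = 0.0006225 x 5/2 = 0.001556 mol.
[H2C2O4] = 0.001556 / 0.01199 L = 0.130 M.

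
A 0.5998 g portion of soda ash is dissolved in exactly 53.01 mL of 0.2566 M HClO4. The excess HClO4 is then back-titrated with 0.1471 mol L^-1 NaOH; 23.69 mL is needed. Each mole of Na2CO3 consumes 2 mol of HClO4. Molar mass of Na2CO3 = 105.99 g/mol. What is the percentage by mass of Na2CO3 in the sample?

Total n(HClO4) added = 0.2566 x 0.05301 = 0.01360 mol.
n(NaOH) used = 0.1471 x 0.02369 = 0.003485 mol, which equals the excess n(HClO4).
So n(HClO4) consumed by the sample = 0.01360 - 0.003485 = 0.01012 mol.
n(Na2CO3) = 0.01012 / 2 = 0.005059 mol.
mass Na2CO3 = 0.005059 x 105.99 = 0.5362 g, so %Na2CO3 = 0.5362/0.5998 x 100 = 89.4%.

89.4%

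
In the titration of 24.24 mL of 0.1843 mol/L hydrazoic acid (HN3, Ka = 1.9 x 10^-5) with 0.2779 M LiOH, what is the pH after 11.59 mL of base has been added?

Initial n(HN3) = 0.1843 x 0.02424 = 0.004467 mol.
n(LiOH) added = 0.2779 x 0.01159 = 0.003221 mol, converting that many moles of HN3 to N3-.
Remaining n(HN3) = 0.001247 mol; n(N3-) = 0.003221 mol.
By Henderson-Hasselbalch, pH = pKa + log([A^-]/[HA]) = 4.72 + log(0.003221/0.001247) = 4.72 + (+0.41) = 5.13.

5.13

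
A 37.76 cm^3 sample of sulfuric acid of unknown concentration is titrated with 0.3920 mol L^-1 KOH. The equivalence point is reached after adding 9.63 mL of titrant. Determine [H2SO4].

0.0500 M

n(KOH) delivered = 0.3920 x 0.009630 = 0.003775 mol.
The reaction is 1 H2SO4 + 2 KOH, so n(H2SO4) = 0.003775 x 1/2 = 0.001887 mol.
[H2SO4] = 0.001887 mol / 0.03776 L = 0.0500 M.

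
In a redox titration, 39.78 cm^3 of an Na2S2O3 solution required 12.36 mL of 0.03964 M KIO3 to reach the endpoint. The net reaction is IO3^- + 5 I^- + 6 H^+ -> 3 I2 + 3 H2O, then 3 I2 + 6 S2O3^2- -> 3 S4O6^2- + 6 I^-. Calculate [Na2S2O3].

0.0739 M

n(KIO3) = 0.03964 x 0.01236 = 0.0004900 mol.
From the balanced equation, 1 mol KIO3 reacts with 6 mol Na2S2O3, so n(Na2S2O3) = 0.0004900 x 6/1 = 0.002940 mol.
[Na2S2O3] = 0.002940 / 0.03978 L = 0.0739 M.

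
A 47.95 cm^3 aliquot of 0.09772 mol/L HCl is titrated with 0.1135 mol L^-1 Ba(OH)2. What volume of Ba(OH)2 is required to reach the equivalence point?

20.6 mL

n(HCl) = 0.09772 mol/L x 0.04795 L = 0.004686 mol.
The neutralisation is 2 HCl : 1 Ba(OH)2, so n(Ba(OH)2) = 0.004686 x 1/2 = 0.002343 mol.
V(Ba(OH)2) = 0.002343 / 0.1135 = 0.02064 L = 20.6 mL.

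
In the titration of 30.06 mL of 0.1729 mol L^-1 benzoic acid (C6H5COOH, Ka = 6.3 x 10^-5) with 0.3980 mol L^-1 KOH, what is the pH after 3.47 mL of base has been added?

Initial n(C6H5COOH) = 0.1729 x 0.03006 = 0.005197 mol.
n(KOH) added = 0.3980 x 0.003470 = 0.001381 mol, converting that many moles of C6H5COOH to C6H5COO-.
Remaining n(C6H5COOH) = 0.003816 mol; n(C6H5COO-) = 0.001381 mol.
By Henderson-Hasselbalch, pH = pKa + log([A^-]/[HA]) = 4.20 + log(0.001381/0.003816) = 4.20 + (-0.44) = 3.76.

3.76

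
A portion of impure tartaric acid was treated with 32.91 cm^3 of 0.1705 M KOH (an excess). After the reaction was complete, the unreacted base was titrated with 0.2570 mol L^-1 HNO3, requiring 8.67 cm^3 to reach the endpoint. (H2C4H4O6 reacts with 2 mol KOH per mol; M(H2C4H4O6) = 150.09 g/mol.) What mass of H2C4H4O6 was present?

Total n(KOH) added = 0.1705 x 0.03291 = 0.005611 mol.
n(HNO3) used = 0.2570 x 0.008670 = 0.002228 mol, which equals the excess n(KOH).
So n(KOH) consumed by the sample = 0.005611 - 0.002228 = 0.003383 mol.
n(H2C4H4O6) = 0.003383 / 2 = 0.001691 mol.
mass = 0.001691 mol x 150.09 g/mol = 0.254 g.

0.254 g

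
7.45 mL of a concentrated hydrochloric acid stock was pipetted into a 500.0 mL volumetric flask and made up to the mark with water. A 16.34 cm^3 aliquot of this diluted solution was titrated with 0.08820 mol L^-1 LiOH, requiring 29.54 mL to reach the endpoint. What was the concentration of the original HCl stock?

10.7 M

n(LiOH) = 0.08820 x 0.02954 = 0.002605 mol.
n(HCl) in the aliquot = 0.002605 mol.
[diluted HCl] = 0.002605 / 0.01634 = 0.1595 M.
Dilution factor = 500.0/7.450 = 67.11, so [stock] = 0.1595 x 67.11 = 10.7 M.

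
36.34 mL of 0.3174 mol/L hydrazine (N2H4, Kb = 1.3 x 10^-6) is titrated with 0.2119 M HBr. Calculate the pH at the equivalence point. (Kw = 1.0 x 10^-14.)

4.50

n(N2H4) = 0.3174 x 0.03634 = 0.01153 mol; V(HBr) at equivalence = 0.01153/0.2119 = 0.05443 L.
At equivalence the base is fully converted to N2H5+; total volume = 0.09077 L, so [N2H5+] = 0.01153/0.09077 = 0.1271 M.
Ka(N2H5+) = Kw/Kb = 1.0e-14 / 1.3 x 10^-6 = 7.69e-9.
[H^+] = sqrt(Ka x [N2H5+]) = sqrt(7.69e-9 x 0.1271) = 3.13e-5 M.
pH = -log(3.13e-5) = 4.50.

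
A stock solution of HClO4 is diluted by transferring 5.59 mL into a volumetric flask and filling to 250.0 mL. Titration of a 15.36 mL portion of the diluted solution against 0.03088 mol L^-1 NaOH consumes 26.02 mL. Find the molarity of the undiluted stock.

2.34 M

n(NaOH) = 0.03088 x 0.02602 = 0.0008035 mol.
n(HClO4) in the aliquot = 0.0008035 mol.
[diluted HClO4] = 0.0008035 / 0.01536 = 0.05231 M.
Dilution factor = 250.0/5.590 = 44.72, so [stock] = 0.05231 x 44.72 = 2.34 M.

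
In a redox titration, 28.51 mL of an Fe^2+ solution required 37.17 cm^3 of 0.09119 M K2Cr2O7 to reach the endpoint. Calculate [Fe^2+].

n(K2Cr2O7) = 0.09119 x 0.03717 = 0.003390 mol.
From the balanced equation, 1 mol K2Cr2O7 reacts with 6 mol Fe^2+, so n(Fe^2+) = 0.003390 x 6/1 = 0.02034 mol.
[Fe^2+] = 0.02034 / 0.02851 L = 0.713 M.

0.713 M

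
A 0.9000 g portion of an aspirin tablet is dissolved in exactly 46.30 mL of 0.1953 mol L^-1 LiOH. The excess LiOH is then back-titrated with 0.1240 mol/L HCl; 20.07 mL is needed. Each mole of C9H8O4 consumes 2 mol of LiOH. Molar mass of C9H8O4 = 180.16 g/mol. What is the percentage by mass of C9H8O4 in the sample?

Total n(LiOH) added = 0.1953 x 0.04630 = 0.009042 mol.
n(HCl) used = 0.1240 x 0.02007 = 0.002489 mol, which equals the excess n(LiOH).
So n(LiOH) consumed by the sample = 0.009042 - 0.002489 = 0.006554 mol.
n(C9H8O4) = 0.006554 / 2 = 0.003277 mol.
mass C9H8O4 = 0.003277 x 180.16 = 0.5904 g, so %C9H8O4 = 0.5904/0.9000 x 100 = 65.6%.

65.6%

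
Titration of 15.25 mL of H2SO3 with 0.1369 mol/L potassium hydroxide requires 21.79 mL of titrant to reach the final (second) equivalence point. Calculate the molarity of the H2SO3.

0.0978 M

n(KOH) = 0.1369 x 0.02179 = 0.002983 mol.
At the final (second) equivalence point, 2 mol OH^- react per mol H2SO3, so n(H2SO3) = 0.002983 / 2 = 0.001492 mol.
[H2SO3] = 0.001492 / 0.01525 L = 0.0978 M.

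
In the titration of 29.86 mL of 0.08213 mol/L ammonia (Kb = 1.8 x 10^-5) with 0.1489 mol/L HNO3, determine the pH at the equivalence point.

n(NH3) = 0.08213 x 0.02986 = 0.002452 mol; V(HNO3) at equivalence = 0.002452/0.1489 = 0.01647 L.
At equivalence the base is fully converted to NH4+; total volume = 0.04633 L, so [NH4+] = 0.002452/0.04633 = 0.05293 M.
Ka(NH4+) = Kw/Kb = 1.0e-14 / 1.8 x 10^-5 = 5.56e-10.
[H^+] = sqrt(Ka x [NH4+]) = sqrt(5.56e-10 x 0.05293) = 5.42e-6 M.
pH = -log(5.42e-6) = 5.27.

5.27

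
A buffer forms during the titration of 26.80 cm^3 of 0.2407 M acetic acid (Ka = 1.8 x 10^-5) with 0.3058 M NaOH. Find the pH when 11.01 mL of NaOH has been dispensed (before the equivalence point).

Initial n(CH3COOH) = 0.2407 x 0.02680 = 0.006451 mol.
n(NaOH) added = 0.3058 x 0.01101 = 0.003367 mol, converting that many moles of CH3COOH to CH3COO-.
Remaining n(CH3COOH) = 0.003084 mol; n(CH3COO-) = 0.003367 mol.
By Henderson-Hasselbalch, pH = pKa + log([A^-]/[HA]) = 4.74 + log(0.003367/0.003084) = 4.74 + (+0.04) = 4.78.

4.78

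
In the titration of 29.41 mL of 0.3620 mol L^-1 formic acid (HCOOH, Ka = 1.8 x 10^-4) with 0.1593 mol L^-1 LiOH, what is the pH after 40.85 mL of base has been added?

Initial n(HCOOH) = 0.3620 x 0.02941 = 0.01065 mol.
n(LiOH) added = 0.1593 x 0.04085 = 0.006507 mol, converting that many moles of HCOOH to HCOO-.
Remaining n(HCOOH) = 0.004139 mol; n(HCOO-) = 0.006507 mol.
By Henderson-Hasselbalch, pH = pKa + log([A^-]/[HA]) = 3.74 + log(0.006507/0.004139) = 3.74 + (+0.20) = 3.94.

3.94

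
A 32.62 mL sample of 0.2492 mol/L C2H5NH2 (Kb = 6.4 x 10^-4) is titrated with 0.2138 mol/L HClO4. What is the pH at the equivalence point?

n(C2H5NH2) = 0.2492 x 0.03262 = 0.008129 mol; V(HClO4) at equivalence = 0.008129/0.2138 = 0.03802 L.
At equivalence the base is fully converted to C2H5NH3+; total volume = 0.07064 L, so [C2H5NH3+] = 0.008129/0.07064 = 0.1151 M.
Ka(C2H5NH3+) = Kw/Kb = 1.0e-14 / 6.4 x 10^-4 = 1.56e-11.
[H^+] = sqrt(Ka x [C2H5NH3+]) = sqrt(1.56e-11 x 0.1151) = 1.34e-6 M.
pH = -log(1.34e-6) = 5.87.

5.87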